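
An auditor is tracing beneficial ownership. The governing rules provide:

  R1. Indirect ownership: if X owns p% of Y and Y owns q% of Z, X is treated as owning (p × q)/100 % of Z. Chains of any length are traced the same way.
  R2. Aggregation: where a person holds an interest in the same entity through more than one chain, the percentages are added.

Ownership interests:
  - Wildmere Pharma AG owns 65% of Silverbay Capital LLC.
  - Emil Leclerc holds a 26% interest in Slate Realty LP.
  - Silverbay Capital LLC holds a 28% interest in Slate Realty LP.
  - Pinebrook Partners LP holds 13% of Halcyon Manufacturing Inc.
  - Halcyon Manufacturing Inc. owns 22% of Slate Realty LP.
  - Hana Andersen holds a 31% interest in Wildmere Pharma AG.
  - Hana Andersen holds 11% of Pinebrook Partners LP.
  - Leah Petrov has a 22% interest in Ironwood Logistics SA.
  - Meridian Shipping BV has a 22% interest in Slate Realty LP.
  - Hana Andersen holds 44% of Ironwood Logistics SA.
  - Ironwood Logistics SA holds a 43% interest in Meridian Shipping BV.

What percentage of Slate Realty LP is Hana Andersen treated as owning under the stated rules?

Chain via Pinebrook Partners LP → Halcyon Manufacturing Inc. (R1): 11% × 13% × 22% = 0.3146% of Slate Realty LP.
Chain via Ironwood Logistics SA → Meridian Shipping BV (R1): 44% × 43% × 22% = 4.1624% of Slate Realty LP.
Chain via Wildmere Pharma AG → Silverbay Capital LLC (R1): 31% × 65% × 28% = 5.642% of Slate Realty LP.
Aggregating (R2): 0.3146% + 4.1624% + 5.642% = 10.119%.

10.119%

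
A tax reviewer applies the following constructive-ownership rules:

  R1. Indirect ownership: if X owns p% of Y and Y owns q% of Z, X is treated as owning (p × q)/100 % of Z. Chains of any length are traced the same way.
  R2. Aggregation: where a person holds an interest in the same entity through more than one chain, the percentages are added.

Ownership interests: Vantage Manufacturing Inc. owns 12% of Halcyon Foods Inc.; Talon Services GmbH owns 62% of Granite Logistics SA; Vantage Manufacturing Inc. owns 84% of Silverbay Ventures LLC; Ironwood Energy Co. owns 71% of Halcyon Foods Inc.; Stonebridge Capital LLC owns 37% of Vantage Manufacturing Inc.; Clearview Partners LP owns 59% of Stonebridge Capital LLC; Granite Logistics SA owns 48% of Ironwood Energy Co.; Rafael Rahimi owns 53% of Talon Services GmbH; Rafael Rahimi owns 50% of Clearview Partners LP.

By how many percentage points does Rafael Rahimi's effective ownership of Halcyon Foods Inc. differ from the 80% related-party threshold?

67.491512

Chain via Talon Services GmbH → Granite Logistics SA → Ironwood Energy Co. (R1): 53% × 62% × 48% × 71% = 11.198688% of Halcyon Foods Inc.
Chain via Clearview Partners LP → Stonebridge Capital LLC → Vantage Manufacturing Inc. (R1): 50% × 59% × 37% × 12% = 1.3098% of Halcyon Foods Inc.
Aggregating (R2): 11.198688% + 1.3098% = 12.508488%.
12.508488% falls short of the 80% threshold by 67.491512 percentage points.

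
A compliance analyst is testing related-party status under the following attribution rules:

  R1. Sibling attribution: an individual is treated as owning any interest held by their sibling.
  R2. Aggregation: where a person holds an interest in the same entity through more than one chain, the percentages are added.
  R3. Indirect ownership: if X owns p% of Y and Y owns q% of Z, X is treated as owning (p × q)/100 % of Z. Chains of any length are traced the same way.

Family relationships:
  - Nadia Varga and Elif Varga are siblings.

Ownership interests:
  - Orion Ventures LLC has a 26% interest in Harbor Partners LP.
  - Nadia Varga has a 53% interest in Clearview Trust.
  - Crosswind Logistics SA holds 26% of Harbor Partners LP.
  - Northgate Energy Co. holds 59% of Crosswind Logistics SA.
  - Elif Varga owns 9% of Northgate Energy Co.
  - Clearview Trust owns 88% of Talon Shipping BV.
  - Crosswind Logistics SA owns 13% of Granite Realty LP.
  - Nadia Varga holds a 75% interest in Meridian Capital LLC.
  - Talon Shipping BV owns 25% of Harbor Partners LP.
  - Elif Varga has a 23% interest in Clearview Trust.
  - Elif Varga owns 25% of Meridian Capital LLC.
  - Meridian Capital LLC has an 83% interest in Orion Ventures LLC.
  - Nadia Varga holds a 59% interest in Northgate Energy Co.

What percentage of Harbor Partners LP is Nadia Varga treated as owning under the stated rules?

By sibling attribution (R1), Nadia Varga is treated as also owning Elif Varga's interest in Northgate Energy Co, giving 59% + 9% = 68%.
By sibling attribution (R1), Nadia Varga is treated as also owning Elif Varga's interest in Clearview Trust, giving 53% + 23% = 76%.
By sibling attribution (R1), Nadia Varga is treated as also owning Elif Varga's interest in Meridian Capital LLC, giving 75% + 25% = 100%.
Chain via Northgate Energy Co. → Crosswind Logistics SA (R3): 68% × 59% × 26% = 10.4312% of Harbor Partners LP.
Chain via Clearview Trust → Talon Shipping BV (R3): 76% × 88% × 25% = 16.72% of Harbor Partners LP.
Chain via Meridian Capital LLC → Orion Ventures LLC (R3): 100% × 83% × 26% = 21.58% of Harbor Partners LP.
Aggregating (R2): 10.4312% + 16.72% + 21.58% = 48.7312%.

48.7312%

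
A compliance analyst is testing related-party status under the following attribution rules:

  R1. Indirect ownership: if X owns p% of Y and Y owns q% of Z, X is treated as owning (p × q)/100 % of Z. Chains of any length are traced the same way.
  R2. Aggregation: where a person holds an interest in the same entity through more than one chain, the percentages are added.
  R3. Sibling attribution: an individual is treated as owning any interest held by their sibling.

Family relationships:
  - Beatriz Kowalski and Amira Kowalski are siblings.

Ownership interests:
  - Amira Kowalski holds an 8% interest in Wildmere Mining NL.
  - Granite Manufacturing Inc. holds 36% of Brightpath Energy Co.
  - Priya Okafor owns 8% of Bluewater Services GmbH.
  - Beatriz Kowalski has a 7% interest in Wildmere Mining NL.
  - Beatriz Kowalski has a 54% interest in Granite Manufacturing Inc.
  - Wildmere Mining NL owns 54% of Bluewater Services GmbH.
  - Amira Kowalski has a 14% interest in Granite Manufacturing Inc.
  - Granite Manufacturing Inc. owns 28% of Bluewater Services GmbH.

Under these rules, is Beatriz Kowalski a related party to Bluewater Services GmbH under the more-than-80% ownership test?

No

By sibling attribution (R3), Beatriz Kowalski is treated as also owning Amira Kowalski's interest in Granite Manufacturing Inc, giving 54% + 14% = 68%.
By sibling attribution (R3), Beatriz Kowalski is treated as also owning Amira Kowalski's interest in Wildmere Mining NL, giving 7% + 8% = 15%.
Chain via Granite Manufacturing Inc. (R1): 68% × 28% = 19.04% of Bluewater Services GmbH.
Chain via Wildmere Mining NL (R1): 15% × 54% = 8.1% of Bluewater Services GmbH.
Aggregating (R2): 19.04% + 8.1% = 27.14%.
27.14% does not exceed the 80% threshold, so Beatriz is not a related party to Bluewater Services GmbH.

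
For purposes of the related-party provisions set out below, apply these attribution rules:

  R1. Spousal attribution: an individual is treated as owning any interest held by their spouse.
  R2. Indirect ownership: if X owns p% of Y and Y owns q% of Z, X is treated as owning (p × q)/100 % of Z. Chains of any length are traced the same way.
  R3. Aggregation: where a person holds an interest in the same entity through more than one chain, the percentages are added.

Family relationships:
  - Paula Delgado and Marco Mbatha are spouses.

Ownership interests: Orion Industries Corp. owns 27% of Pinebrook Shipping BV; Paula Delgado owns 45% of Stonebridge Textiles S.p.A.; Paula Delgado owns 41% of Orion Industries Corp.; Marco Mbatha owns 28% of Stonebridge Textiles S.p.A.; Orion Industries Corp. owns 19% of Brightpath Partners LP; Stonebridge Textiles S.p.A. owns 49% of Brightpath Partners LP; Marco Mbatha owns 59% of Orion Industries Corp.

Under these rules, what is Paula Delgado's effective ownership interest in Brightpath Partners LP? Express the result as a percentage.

By spousal attribution (R1), Paula Delgado is treated as also owning Marco Mbatha's interest in Stonebridge Textiles S.p.A, giving 45% + 28% = 73%.
By spousal attribution (R1), Paula Delgado is treated as also owning Marco Mbatha's interest in Orion Industries Corp, giving 41% + 59% = 100%.
Chain via Stonebridge Textiles S.p.A. (R2): 73% × 49% = 35.77% of Brightpath Partners LP.
Chain via Orion Industries Corp. (R2): 100% × 19% = 19% of Brightpath Partners LP.
Aggregating (R3): 35.77% + 19% = 54.77%.

54.77%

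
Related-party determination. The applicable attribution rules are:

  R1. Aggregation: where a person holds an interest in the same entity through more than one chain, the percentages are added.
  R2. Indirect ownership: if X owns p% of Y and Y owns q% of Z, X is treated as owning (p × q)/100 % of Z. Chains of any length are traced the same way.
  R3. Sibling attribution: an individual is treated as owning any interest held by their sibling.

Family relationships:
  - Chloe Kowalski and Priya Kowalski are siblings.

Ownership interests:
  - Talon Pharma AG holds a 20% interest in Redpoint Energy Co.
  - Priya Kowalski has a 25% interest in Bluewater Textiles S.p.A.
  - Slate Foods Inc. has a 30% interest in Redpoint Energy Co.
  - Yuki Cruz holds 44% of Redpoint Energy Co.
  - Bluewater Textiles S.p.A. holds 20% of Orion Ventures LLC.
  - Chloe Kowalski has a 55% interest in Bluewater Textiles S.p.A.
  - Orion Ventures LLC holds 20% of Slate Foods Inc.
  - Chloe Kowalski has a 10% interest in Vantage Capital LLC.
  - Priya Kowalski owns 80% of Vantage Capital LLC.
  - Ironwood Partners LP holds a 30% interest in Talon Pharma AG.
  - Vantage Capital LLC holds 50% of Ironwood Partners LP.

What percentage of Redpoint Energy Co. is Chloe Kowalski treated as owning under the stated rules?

3.66%

By sibling attribution (R3), Chloe Kowalski is treated as also owning Priya Kowalski's interest in Bluewater Textiles S.p.A, giving 55% + 25% = 80%.
By sibling attribution (R3), Chloe Kowalski is treated as also owning Priya Kowalski's interest in Vantage Capital LLC, giving 10% + 80% = 90%.
Chain via Bluewater Textiles S.p.A. → Orion Ventures LLC → Slate Foods Inc. (R2): 80% × 20% × 20% × 30% = 0.96% of Redpoint Energy Co.
Chain via Vantage Capital LLC → Ironwood Partners LP → Talon Pharma AG (R2): 90% × 50% × 30% × 20% = 2.7% of Redpoint Energy Co.
Aggregating (R1): 0.96% + 2.7% = 3.66%.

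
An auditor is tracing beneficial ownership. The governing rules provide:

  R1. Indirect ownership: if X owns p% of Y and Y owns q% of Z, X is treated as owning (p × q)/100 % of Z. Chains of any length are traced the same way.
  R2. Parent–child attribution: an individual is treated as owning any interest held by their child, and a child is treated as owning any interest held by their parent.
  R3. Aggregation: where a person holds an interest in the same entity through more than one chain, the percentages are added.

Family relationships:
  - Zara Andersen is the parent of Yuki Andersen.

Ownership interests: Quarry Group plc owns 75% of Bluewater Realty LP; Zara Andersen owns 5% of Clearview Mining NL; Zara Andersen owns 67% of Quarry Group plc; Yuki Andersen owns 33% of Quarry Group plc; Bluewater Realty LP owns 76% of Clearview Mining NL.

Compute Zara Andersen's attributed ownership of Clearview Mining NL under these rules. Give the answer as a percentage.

By parent–child attribution (R2), Zara Andersen is treated as also owning Yuki Andersen's interest in Quarry Group plc, giving 67% + 33% = 100%.
Chain via Quarry Group plc → Bluewater Realty LP (R1): 100% × 75% × 76% = 57% of Clearview Mining NL.
Direct interest in Clearview Mining NL: 5%.
Aggregating (R3): 57% + 5% = 62%.

62%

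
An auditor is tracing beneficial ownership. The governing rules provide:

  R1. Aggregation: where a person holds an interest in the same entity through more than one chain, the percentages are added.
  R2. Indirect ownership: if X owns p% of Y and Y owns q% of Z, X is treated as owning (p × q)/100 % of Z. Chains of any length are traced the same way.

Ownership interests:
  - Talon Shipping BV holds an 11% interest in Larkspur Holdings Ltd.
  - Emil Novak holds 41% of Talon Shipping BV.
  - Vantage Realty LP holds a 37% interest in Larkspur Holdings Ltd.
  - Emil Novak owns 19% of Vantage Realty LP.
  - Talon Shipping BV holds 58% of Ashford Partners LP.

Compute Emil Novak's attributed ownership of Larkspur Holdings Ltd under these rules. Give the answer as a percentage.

11.54%

Chain via Vantage Realty LP (R2): 19% × 37% = 7.03% of Larkspur Holdings Ltd.
Chain via Talon Shipping BV (R2): 41% × 11% = 4.51% of Larkspur Holdings Ltd.
Aggregating (R1): 7.03% + 4.51% = 11.54%.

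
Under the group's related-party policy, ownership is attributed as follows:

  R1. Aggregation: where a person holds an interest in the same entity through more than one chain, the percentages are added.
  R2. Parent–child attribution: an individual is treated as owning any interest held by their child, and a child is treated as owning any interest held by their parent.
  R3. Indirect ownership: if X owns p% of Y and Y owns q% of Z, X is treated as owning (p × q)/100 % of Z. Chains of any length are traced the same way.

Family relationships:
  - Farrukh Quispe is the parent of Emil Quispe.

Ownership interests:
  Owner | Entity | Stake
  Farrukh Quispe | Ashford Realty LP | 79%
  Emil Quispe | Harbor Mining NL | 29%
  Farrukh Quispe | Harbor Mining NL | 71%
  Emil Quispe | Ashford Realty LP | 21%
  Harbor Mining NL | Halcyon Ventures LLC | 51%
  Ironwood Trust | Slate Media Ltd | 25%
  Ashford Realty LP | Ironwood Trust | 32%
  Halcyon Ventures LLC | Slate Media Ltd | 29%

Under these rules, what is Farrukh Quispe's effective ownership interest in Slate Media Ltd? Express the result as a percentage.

22.79%

By parent–child attribution (R2), Farrukh Quispe is treated as also owning Emil Quispe's interest in Harbor Mining NL, giving 71% + 29% = 100%.
By parent–child attribution (R2), Farrukh Quispe is treated as also owning Emil Quispe's interest in Ashford Realty LP, giving 79% + 21% = 100%.
Chain via Harbor Mining NL → Halcyon Ventures LLC (R3): 100% × 51% × 29% = 14.79% of Slate Media Ltd.
Chain via Ashford Realty LP → Ironwood Trust (R3): 100% × 32% × 25% = 8% of Slate Media Ltd.
Aggregating (R1): 14.79% + 8% = 22.79%.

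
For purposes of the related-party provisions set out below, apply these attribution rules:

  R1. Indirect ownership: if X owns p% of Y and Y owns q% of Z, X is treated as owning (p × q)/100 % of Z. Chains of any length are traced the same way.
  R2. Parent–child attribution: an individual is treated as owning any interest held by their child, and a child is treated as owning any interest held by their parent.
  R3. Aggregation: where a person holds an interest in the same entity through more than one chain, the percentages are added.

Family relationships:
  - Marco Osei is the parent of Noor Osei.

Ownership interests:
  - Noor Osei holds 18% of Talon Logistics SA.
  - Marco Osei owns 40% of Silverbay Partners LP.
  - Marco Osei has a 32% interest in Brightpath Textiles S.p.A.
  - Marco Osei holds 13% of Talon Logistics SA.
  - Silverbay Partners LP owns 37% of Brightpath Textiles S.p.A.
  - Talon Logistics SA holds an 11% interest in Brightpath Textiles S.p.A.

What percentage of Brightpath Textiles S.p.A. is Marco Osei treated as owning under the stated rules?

50.21%

By parent–child attribution (R2), Marco Osei is treated as also owning Noor Osei's interest in Talon Logistics SA, giving 13% + 18% = 31%.
Chain via Talon Logistics SA (R1): 31% × 11% = 3.41% of Brightpath Textiles S.p.A.
Chain via Silverbay Partners LP (R1): 40% × 37% = 14.8% of Brightpath Textiles S.p.A.
Direct interest in Brightpath Textiles S.p.A: 32%.
Aggregating (R3): 3.41% + 14.8% + 32% = 50.21%.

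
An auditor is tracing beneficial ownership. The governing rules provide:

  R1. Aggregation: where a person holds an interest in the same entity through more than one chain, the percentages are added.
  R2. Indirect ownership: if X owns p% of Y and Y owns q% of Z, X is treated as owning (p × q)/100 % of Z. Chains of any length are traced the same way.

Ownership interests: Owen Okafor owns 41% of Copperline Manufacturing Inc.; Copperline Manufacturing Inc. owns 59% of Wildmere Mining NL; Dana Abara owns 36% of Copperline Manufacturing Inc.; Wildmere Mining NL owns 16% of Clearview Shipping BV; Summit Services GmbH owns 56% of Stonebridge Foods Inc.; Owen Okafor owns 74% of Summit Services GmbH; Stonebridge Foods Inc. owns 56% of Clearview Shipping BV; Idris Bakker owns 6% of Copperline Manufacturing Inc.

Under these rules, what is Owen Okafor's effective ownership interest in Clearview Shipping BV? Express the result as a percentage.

Chain via Copperline Manufacturing Inc. → Wildmere Mining NL (R2): 41% × 59% × 16% = 3.8704% of Clearview Shipping BV.
Chain via Summit Services GmbH → Stonebridge Foods Inc. (R2): 74% × 56% × 56% = 23.2064% of Clearview Shipping BV.
Aggregating (R1): 3.8704% + 23.2064% = 27.0768%.

27.0768%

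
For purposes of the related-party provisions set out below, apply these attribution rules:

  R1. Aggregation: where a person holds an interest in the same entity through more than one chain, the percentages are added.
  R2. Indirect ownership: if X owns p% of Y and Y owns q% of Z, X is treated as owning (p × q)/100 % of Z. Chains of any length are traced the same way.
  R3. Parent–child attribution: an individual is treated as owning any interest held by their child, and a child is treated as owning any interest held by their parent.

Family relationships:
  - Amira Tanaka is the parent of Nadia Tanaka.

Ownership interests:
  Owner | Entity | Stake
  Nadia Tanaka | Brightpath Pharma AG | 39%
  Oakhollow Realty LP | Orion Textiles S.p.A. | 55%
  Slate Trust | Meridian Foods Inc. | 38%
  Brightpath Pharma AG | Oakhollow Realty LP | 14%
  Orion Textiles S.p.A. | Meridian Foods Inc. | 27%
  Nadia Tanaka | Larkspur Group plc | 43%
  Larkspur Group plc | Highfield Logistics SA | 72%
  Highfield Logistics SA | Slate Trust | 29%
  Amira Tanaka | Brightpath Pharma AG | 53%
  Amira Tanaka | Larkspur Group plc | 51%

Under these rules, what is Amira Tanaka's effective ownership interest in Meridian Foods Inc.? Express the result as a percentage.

9.371016%

By parent–child attribution (R3), Amira Tanaka is treated as also owning Nadia Tanaka's interest in Larkspur Group plc, giving 51% + 43% = 94%.
By parent–child attribution (R3), Amira Tanaka is treated as also owning Nadia Tanaka's interest in Brightpath Pharma AG, giving 53% + 39% = 92%.
Chain via Larkspur Group plc → Highfield Logistics SA → Slate Trust (R2): 94% × 72% × 29% × 38% = 7.458336% of Meridian Foods Inc.
Chain via Brightpath Pharma AG → Oakhollow Realty LP → Orion Textiles S.p.A. (R2): 92% × 14% × 55% × 27% = 1.91268% of Meridian Foods Inc.
Aggregating (R1): 7.458336% + 1.91268% = 9.371016%.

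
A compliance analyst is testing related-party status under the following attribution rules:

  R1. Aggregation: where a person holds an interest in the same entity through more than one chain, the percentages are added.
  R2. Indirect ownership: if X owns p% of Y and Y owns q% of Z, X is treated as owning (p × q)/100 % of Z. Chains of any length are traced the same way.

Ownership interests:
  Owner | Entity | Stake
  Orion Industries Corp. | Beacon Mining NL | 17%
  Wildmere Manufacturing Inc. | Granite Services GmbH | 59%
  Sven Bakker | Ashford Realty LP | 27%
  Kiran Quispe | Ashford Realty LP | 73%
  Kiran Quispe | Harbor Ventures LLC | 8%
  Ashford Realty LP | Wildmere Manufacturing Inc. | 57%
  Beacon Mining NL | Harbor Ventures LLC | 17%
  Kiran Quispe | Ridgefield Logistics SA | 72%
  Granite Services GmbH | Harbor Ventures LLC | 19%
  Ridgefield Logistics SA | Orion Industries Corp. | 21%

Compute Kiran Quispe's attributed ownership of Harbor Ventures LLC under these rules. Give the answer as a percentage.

13.101449%

Chain via Ashford Realty LP → Wildmere Manufacturing Inc. → Granite Services GmbH (R2): 73% × 57% × 59% × 19% = 4.664481% of Harbor Ventures LLC.
Chain via Ridgefield Logistics SA → Orion Industries Corp. → Beacon Mining NL (R2): 72% × 21% × 17% × 17% = 0.436968% of Harbor Ventures LLC.
Direct interest in Harbor Ventures LLC: 8%.
Aggregating (R1): 4.664481% + 0.436968% + 8% = 13.101449%.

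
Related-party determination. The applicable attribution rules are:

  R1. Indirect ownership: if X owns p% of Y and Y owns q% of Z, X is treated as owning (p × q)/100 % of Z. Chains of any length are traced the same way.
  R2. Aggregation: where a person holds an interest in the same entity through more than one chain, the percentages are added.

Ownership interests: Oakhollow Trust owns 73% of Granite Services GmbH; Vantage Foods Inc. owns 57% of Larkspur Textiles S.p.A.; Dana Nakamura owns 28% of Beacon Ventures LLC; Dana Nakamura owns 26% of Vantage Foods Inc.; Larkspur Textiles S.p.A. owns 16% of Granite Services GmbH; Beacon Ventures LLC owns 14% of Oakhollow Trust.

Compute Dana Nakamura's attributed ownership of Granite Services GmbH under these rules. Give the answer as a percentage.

5.2328%

Chain via Vantage Foods Inc. → Larkspur Textiles S.p.A. (R1): 26% × 57% × 16% = 2.3712% of Granite Services GmbH.
Chain via Beacon Ventures LLC → Oakhollow Trust (R1): 28% × 14% × 73% = 2.8616% of Granite Services GmbH.
Aggregating (R2): 2.3712% + 2.8616% = 5.2328%.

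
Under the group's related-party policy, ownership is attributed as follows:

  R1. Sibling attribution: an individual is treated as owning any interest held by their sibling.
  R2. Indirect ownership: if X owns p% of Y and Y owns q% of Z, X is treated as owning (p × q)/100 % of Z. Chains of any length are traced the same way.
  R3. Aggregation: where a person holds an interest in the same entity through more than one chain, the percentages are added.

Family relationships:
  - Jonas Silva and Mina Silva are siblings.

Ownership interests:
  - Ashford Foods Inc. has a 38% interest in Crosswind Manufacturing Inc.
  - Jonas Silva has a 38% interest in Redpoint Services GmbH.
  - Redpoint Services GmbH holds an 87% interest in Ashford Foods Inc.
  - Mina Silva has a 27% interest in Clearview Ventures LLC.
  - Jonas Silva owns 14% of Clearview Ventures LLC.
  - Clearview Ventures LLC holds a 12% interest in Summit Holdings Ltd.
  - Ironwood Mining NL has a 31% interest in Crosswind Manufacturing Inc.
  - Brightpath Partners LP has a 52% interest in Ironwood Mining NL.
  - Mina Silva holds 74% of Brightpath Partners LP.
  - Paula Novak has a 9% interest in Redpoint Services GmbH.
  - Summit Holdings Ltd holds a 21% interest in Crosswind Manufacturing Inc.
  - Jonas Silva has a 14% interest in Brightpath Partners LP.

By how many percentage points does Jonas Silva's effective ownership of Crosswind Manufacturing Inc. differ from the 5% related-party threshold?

By sibling attribution (R1), Jonas Silva is treated as also owning Mina Silva's interest in Clearview Ventures LLC, giving 14% + 27% = 41%.
By sibling attribution (R1), Jonas Silva is treated as also owning Mina Silva's interest in Brightpath Partners LP, giving 14% + 74% = 88%.
Chain via Clearview Ventures LLC → Summit Holdings Ltd (R2): 41% × 12% × 21% = 1.0332% of Crosswind Manufacturing Inc.
Chain via Redpoint Services GmbH → Ashford Foods Inc. (R2): 38% × 87% × 38% = 12.5628% of Crosswind Manufacturing Inc.
Chain via Brightpath Partners LP → Ironwood Mining NL (R2): 88% × 52% × 31% = 14.1856% of Crosswind Manufacturing Inc.
Aggregating (R3): 1.0332% + 12.5628% + 14.1856% = 27.7816%.
27.7816% exceeds the 5% threshold by 22.7816 percentage points.

22.7816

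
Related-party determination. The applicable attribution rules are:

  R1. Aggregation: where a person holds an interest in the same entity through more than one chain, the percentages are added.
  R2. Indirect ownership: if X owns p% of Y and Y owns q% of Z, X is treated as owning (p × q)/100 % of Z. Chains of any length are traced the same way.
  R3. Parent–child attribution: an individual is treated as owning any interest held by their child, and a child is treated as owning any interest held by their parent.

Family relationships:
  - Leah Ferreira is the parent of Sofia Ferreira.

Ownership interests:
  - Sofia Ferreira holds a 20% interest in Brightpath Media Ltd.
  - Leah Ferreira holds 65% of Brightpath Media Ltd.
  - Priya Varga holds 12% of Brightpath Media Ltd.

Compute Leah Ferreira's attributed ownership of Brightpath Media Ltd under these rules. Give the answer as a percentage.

By parent–child attribution (R3), Leah Ferreira is treated as also owning Sofia Ferreira's interest in Brightpath Media Ltd, giving 65% + 20% = 85%.
Direct interest in Brightpath Media Ltd: 85%.

85%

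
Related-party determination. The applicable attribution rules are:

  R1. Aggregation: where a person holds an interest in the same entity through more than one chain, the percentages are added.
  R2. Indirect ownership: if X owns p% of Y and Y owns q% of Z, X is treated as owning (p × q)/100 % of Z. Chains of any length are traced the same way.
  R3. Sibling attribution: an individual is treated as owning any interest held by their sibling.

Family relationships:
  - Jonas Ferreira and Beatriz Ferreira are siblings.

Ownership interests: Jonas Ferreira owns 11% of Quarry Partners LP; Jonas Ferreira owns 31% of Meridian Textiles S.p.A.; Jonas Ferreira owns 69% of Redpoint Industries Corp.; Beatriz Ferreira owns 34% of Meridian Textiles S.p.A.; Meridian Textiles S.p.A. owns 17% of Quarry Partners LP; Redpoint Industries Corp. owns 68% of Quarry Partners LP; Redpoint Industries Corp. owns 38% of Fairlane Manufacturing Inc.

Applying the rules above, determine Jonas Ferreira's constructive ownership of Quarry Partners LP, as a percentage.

By sibling attribution (R3), Jonas Ferreira is treated as also owning Beatriz Ferreira's interest in Meridian Textiles S.p.A, giving 31% + 34% = 65%.
Chain via Meridian Textiles S.p.A. (R2): 65% × 17% = 11.05% of Quarry Partners LP.
Chain via Redpoint Industries Corp. (R2): 69% × 68% = 46.92% of Quarry Partners LP.
Direct interest in Quarry Partners LP: 11%.
Aggregating (R1): 11.05% + 46.92% + 11% = 68.97%.

68.97%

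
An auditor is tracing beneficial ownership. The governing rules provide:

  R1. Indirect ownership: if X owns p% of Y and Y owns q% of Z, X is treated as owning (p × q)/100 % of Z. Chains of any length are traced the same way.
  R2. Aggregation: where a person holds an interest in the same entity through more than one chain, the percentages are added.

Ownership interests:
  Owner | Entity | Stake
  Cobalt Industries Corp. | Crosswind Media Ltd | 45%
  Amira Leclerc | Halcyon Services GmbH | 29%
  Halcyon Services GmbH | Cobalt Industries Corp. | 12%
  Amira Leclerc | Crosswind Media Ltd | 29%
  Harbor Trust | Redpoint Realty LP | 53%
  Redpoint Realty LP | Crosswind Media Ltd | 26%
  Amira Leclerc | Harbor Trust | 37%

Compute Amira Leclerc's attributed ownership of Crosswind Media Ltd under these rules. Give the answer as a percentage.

Chain via Harbor Trust → Redpoint Realty LP (R1): 37% × 53% × 26% = 5.0986% of Crosswind Media Ltd.
Chain via Halcyon Services GmbH → Cobalt Industries Corp. (R1): 29% × 12% × 45% = 1.566% of Crosswind Media Ltd.
Direct interest in Crosswind Media Ltd: 29%.
Aggregating (R2): 5.0986% + 1.566% + 29% = 35.6646%.

35.6646%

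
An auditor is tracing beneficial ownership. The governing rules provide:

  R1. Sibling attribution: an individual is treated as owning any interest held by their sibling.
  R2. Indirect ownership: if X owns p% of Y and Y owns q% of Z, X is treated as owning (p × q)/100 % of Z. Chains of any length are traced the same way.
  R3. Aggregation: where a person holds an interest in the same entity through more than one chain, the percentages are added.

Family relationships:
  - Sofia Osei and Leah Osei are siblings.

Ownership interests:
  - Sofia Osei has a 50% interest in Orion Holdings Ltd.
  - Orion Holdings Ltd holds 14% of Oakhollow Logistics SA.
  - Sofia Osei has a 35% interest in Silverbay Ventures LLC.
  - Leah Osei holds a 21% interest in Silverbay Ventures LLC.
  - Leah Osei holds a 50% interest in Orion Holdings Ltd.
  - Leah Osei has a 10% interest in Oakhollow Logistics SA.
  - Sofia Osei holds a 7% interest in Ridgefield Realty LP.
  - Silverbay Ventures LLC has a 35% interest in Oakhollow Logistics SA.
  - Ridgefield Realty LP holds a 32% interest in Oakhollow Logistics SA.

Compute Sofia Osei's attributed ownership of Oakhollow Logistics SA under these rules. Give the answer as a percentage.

45.84%

By sibling attribution (R1), Sofia Osei is treated as also owning Leah Osei's interest in Orion Holdings Ltd, giving 50% + 50% = 100%.
By sibling attribution (R1), Sofia Osei is treated as also owning Leah Osei's interest in Silverbay Ventures LLC, giving 35% + 21% = 56%.
By sibling attribution (R1), Sofia Osei is treated as owning Leah Osei's 10% interest in Oakhollow Logistics SA.
Chain via Orion Holdings Ltd (R2): 100% × 14% = 14% of Oakhollow Logistics SA.
Chain via Ridgefield Realty LP (R2): 7% × 32% = 2.24% of Oakhollow Logistics SA.
Chain via Silverbay Ventures LLC (R2): 56% × 35% = 19.6% of Oakhollow Logistics SA.
Direct interest in Oakhollow Logistics SA: 10%.
Aggregating (R3): 14% + 2.24% + 19.6% + 10% = 45.84%.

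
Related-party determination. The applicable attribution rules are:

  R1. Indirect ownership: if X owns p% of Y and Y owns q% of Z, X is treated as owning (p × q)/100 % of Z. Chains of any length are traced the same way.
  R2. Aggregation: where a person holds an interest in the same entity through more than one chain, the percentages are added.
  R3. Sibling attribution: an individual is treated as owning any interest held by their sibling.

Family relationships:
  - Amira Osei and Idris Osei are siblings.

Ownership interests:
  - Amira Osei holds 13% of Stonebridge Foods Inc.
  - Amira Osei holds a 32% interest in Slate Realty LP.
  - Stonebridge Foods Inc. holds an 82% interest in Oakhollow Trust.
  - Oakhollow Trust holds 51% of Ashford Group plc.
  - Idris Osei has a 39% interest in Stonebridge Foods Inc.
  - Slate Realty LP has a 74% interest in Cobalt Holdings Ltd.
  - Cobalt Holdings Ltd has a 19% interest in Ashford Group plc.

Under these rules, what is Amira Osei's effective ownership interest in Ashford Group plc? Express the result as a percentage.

By sibling attribution (R3), Amira Osei is treated as also owning Idris Osei's interest in Stonebridge Foods Inc, giving 13% + 39% = 52%.
Chain via Slate Realty LP → Cobalt Holdings Ltd (R1): 32% × 74% × 19% = 4.4992% of Ashford Group plc.
Chain via Stonebridge Foods Inc. → Oakhollow Trust (R1): 52% × 82% × 51% = 21.7464% of Ashford Group plc.
Aggregating (R2): 4.4992% + 21.7464% = 26.2456%.

26.2456%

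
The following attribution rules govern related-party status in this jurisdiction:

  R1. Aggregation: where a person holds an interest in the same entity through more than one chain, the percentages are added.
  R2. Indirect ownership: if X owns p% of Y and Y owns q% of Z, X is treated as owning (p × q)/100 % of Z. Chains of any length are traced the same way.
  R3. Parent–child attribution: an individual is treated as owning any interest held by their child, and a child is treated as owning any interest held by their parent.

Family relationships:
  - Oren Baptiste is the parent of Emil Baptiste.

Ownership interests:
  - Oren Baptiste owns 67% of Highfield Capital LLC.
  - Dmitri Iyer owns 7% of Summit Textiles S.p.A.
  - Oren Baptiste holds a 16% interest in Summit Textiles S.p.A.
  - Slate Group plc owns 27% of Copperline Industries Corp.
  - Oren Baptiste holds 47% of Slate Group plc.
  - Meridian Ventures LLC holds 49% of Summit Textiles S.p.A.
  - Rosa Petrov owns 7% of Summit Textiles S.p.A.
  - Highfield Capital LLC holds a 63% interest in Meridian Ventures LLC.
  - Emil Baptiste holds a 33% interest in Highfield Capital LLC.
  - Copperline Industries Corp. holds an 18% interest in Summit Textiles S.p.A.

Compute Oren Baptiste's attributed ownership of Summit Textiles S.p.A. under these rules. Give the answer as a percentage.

By parent–child attribution (R3), Oren Baptiste is treated as also owning Emil Baptiste's interest in Highfield Capital LLC, giving 67% + 33% = 100%.
Chain via Slate Group plc → Copperline Industries Corp. (R2): 47% × 27% × 18% = 2.2842% of Summit Textiles S.p.A.
Chain via Highfield Capital LLC → Meridian Ventures LLC (R2): 100% × 63% × 49% = 30.87% of Summit Textiles S.p.A.
Direct interest in Summit Textiles S.p.A: 16%.
Aggregating (R1): 2.2842% + 30.87% + 16% = 49.1542%.

49.1542%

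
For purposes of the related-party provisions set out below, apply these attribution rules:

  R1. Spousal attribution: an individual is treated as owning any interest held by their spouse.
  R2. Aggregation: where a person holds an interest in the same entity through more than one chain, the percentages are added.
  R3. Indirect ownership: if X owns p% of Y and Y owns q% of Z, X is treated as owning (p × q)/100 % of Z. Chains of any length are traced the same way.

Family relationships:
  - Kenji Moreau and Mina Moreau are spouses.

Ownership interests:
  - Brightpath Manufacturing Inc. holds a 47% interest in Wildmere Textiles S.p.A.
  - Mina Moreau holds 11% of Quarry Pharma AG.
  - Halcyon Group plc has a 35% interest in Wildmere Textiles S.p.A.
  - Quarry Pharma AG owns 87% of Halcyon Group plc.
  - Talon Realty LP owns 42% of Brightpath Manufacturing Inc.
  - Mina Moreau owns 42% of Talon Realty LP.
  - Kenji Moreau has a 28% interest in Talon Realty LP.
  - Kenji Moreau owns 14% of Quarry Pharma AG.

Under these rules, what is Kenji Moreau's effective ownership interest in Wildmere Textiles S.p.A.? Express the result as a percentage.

21.4305%

By spousal attribution (R1), Kenji Moreau is treated as also owning Mina Moreau's interest in Quarry Pharma AG, giving 14% + 11% = 25%.
By spousal attribution (R1), Kenji Moreau is treated as also owning Mina Moreau's interest in Talon Realty LP, giving 28% + 42% = 70%.
Chain via Quarry Pharma AG → Halcyon Group plc (R3): 25% × 87% × 35% = 7.6125% of Wildmere Textiles S.p.A.
Chain via Talon Realty LP → Brightpath Manufacturing Inc. (R3): 70% × 42% × 47% = 13.818% of Wildmere Textiles S.p.A.
Aggregating (R2): 7.6125% + 13.818% = 21.4305%.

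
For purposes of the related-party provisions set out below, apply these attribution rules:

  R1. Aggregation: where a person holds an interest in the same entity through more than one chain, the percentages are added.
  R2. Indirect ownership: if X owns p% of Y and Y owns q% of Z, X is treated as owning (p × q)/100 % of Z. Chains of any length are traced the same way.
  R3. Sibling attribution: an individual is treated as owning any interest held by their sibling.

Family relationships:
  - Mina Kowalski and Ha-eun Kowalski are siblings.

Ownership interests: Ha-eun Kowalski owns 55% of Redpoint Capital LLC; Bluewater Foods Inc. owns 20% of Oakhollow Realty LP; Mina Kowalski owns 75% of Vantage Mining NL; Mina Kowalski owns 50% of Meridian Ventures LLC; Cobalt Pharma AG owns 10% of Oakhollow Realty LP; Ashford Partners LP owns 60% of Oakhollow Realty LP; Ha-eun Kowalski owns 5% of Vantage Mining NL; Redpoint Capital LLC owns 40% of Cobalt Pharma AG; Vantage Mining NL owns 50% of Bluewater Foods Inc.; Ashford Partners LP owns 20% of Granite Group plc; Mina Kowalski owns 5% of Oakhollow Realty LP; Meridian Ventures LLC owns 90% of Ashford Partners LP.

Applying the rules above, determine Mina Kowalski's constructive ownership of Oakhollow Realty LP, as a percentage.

By sibling attribution (R3), Mina Kowalski is treated as also owning Ha-eun Kowalski's interest in Vantage Mining NL, giving 75% + 5% = 80%.
By sibling attribution (R3), Mina Kowalski is treated as owning Ha-eun Kowalski's 55% interest in Redpoint Capital LLC.
Chain via Meridian Ventures LLC → Ashford Partners LP (R2): 50% × 90% × 60% = 27% of Oakhollow Realty LP.
Chain via Vantage Mining NL → Bluewater Foods Inc. (R2): 80% × 50% × 20% = 8% of Oakhollow Realty LP.
Direct interest in Oakhollow Realty LP: 5%.
Chain via Redpoint Capital LLC → Cobalt Pharma AG (R2): 55% × 40% × 10% = 2.2% of Oakhollow Realty LP.
Aggregating (R1): 27% + 8% + 5% + 2.2% = 42.2%.

42.2%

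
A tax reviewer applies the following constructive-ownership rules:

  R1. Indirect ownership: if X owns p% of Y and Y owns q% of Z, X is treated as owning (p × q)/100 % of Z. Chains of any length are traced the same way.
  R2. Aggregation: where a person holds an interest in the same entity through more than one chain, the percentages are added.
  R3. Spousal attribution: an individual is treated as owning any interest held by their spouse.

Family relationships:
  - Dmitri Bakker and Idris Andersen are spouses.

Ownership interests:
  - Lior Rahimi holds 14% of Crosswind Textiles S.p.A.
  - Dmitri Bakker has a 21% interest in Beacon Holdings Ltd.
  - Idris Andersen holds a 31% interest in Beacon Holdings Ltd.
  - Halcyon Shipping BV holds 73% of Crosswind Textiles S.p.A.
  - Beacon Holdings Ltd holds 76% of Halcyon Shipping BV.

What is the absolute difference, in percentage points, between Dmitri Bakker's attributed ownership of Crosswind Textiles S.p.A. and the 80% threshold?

51.1504

By spousal attribution (R3), Dmitri Bakker is treated as also owning Idris Andersen's interest in Beacon Holdings Ltd, giving 21% + 31% = 52%.
Chain via Beacon Holdings Ltd → Halcyon Shipping BV (R1): 52% × 76% × 73% = 28.8496% of Crosswind Textiles S.p.A.
28.8496% falls short of the 80% threshold by 51.1504 percentage points.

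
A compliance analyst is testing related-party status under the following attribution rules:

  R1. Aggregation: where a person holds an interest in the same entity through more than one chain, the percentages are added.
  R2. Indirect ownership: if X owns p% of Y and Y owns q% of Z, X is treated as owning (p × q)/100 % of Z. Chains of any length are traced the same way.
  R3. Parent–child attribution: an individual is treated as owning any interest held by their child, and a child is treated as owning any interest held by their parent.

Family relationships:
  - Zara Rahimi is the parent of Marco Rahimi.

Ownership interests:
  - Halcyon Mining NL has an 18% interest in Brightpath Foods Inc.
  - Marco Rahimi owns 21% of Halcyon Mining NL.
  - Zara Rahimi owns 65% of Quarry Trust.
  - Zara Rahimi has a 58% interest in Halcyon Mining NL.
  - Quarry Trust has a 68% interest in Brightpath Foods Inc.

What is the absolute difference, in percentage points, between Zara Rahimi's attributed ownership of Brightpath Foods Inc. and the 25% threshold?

33.42

By parent–child attribution (R3), Zara Rahimi is treated as also owning Marco Rahimi's interest in Halcyon Mining NL, giving 58% + 21% = 79%.
Chain via Quarry Trust (R2): 65% × 68% = 44.2% of Brightpath Foods Inc.
Chain via Halcyon Mining NL (R2): 79% × 18% = 14.22% of Brightpath Foods Inc.
Aggregating (R1): 44.2% + 14.22% = 58.42%.
58.42% exceeds the 25% threshold by 33.42 percentage points.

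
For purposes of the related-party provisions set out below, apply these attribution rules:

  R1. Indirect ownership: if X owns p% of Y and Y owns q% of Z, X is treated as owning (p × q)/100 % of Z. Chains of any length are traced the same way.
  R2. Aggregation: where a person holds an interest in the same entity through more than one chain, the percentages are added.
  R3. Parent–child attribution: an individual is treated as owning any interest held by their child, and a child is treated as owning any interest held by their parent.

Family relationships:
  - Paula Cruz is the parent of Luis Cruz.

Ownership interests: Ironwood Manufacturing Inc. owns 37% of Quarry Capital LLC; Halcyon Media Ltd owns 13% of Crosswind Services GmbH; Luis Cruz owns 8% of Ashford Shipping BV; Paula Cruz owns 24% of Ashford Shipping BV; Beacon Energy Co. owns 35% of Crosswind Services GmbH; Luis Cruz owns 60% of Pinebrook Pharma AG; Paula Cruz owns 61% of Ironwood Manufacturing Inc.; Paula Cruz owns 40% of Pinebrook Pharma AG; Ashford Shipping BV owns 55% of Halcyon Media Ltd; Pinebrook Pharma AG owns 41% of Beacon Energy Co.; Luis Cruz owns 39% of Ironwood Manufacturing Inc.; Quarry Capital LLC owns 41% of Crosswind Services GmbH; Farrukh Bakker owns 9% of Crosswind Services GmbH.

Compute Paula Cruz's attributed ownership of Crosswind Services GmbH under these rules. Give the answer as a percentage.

31.808%

By parent–child attribution (R3), Paula Cruz is treated as also owning Luis Cruz's interest in Ironwood Manufacturing Inc, giving 61% + 39% = 100%.
By parent–child attribution (R3), Paula Cruz is treated as also owning Luis Cruz's interest in Ashford Shipping BV, giving 24% + 8% = 32%.
By parent–child attribution (R3), Paula Cruz is treated as also owning Luis Cruz's interest in Pinebrook Pharma AG, giving 40% + 60% = 100%.
Chain via Ironwood Manufacturing Inc. → Quarry Capital LLC (R1): 100% × 37% × 41% = 15.17% of Crosswind Services GmbH.
Chain via Ashford Shipping BV → Halcyon Media Ltd (R1): 32% × 55% × 13% = 2.288% of Crosswind Services GmbH.
Chain via Pinebrook Pharma AG → Beacon Energy Co. (R1): 100% × 41% × 35% = 14.35% of Crosswind Services GmbH.
Aggregating (R2): 15.17% + 2.288% + 14.35% = 31.808%.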